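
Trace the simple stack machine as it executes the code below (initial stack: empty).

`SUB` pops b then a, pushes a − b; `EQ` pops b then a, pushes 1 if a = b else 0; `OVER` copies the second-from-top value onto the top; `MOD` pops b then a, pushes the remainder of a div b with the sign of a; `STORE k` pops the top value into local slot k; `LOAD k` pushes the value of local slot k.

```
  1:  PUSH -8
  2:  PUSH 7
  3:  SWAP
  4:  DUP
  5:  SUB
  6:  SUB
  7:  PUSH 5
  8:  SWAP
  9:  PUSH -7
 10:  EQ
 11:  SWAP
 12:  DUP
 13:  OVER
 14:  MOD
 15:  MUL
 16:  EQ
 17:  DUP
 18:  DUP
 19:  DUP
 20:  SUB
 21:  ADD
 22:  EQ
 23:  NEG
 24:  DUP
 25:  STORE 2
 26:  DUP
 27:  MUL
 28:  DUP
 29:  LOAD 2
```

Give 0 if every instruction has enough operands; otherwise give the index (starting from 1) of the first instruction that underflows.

PUSH -8 : [-8]
PUSH 7  : [-8, 7]
SWAP    : [7, -8]
DUP     : [7, -8, -8]
SUB     : [7, 0]
SUB     : [7]
PUSH 5  : [7, 5]
SWAP    : [5, 7]
PUSH -7 : [5, 7, -7]
EQ      : [5, 0]
SWAP    : [0, 5]
DUP     : [0, 5, 5]
OVER    : [0, 5, 5, 5]
MOD     : [0, 5, 0]
MUL     : [0, 0]
EQ      : [1]
DUP     : [1, 1]
DUP     : [1, 1, 1]
DUP     : [1, 1, 1, 1]
SUB     : [1, 1, 0]
ADD     : [1, 1]
EQ      : [1]
NEG     : [-1]
DUP     : [-1, -1]
STORE 2 : [-1]
DUP     : [-1, -1]
MUL     : [1]
DUP     : [1, 1]
LOAD 2  : [1, 1, -1]

0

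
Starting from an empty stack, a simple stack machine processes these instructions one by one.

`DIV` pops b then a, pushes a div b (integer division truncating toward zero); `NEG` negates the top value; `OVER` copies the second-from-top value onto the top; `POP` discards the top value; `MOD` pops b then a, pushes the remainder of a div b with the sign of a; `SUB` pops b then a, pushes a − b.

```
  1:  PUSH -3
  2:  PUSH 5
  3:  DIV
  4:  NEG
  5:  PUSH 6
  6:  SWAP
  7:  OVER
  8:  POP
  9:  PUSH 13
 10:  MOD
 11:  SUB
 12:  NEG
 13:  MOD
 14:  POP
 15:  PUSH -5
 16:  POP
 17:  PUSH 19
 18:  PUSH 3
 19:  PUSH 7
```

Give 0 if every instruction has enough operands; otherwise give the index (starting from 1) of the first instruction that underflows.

PUSH -3  [-3]
PUSH 5   [-3, 5]
DIV      [0]
NEG      [0]
PUSH 6   [0, 6]
SWAP     [6, 0]
OVER     [6, 0, 6]
POP      [6, 0]
PUSH 13  [6, 0, 13]
MOD      [6, 0]
SUB      [6]
NEG      [-6]
MOD  — needs 2 operands, stack has 1 → underflow

13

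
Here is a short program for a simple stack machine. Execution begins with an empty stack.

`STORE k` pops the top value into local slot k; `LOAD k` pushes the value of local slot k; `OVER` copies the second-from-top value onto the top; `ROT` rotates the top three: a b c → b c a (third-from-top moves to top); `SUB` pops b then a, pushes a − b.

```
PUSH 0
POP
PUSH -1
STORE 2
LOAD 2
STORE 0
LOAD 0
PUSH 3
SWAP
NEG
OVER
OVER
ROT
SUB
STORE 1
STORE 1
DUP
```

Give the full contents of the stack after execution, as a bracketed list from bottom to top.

[3, 3]

PUSH 0  -> [0]
POP     -> []
PUSH -1 -> [-1]
STORE 2 -> []
LOAD 2  -> [-1]
STORE 0 -> []
LOAD 0  -> [-1]
PUSH 3  -> [-1, 3]
SWAP    -> [3, -1]
NEG     -> [3, 1]
OVER    -> [3, 1, 3]
OVER    -> [3, 1, 3, 1]
ROT     -> [3, 3, 1, 1]
SUB     -> [3, 3, 0]
STORE 1 -> [3, 3]
STORE 1 -> [3]
DUP     -> [3, 3]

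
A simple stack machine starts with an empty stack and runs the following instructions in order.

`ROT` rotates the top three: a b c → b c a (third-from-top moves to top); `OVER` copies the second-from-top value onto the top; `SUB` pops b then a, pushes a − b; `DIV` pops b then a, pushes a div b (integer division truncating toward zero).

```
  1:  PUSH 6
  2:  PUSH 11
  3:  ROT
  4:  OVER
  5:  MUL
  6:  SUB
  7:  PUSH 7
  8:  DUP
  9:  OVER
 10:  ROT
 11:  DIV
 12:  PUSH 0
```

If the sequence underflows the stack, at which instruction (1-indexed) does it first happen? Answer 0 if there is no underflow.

3

PUSH 6  → [6]
PUSH 11 → [6, 11]
ROT  — needs 3 operands, stack has 2 → underflow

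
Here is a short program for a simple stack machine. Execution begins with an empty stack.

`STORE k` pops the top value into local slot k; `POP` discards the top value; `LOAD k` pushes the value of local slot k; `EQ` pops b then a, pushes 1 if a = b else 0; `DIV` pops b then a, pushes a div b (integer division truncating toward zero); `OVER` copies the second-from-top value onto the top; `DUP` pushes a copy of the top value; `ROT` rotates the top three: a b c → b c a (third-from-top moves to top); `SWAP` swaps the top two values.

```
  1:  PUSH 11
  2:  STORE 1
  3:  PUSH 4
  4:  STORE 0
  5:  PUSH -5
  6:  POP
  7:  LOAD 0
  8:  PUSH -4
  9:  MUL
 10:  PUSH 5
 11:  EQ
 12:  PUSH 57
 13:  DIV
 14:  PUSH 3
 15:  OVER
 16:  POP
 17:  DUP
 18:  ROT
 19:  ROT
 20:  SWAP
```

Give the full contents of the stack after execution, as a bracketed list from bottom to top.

PUSH 11 -> [11]
STORE 1 -> []
PUSH 4  -> [4]
STORE 0 -> []
PUSH -5 -> [-5]
POP     -> []
LOAD 0  -> [4]
PUSH -4 -> [4, -4]
MUL     -> [-16]
PUSH 5  -> [-16, 5]
EQ      -> [0]
PUSH 57 -> [0, 57]
DIV     -> [0]
PUSH 3  -> [0, 3]
OVER    -> [0, 3, 0]
POP     -> [0, 3]
DUP     -> [0, 3, 3]
ROT     -> [3, 3, 0]
ROT     -> [3, 0, 3]
SWAP    -> [3, 3, 0]

[3, 3, 0]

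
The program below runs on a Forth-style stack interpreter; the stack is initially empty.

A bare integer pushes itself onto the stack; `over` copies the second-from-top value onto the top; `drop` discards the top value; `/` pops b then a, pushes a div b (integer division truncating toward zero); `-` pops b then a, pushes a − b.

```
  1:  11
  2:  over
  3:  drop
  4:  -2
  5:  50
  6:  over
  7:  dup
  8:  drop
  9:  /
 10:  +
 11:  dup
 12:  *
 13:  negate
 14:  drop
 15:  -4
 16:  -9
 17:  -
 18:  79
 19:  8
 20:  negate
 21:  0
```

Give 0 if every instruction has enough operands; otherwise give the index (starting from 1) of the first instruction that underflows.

2

11 : 11
over  — needs 2 operands, stack has 1 → underflow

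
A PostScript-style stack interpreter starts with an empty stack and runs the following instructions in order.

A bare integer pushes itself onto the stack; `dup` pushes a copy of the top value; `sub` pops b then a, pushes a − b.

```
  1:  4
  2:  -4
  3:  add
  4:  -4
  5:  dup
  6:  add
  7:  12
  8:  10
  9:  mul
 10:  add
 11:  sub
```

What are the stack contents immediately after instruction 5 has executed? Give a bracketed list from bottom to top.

[0, -4, -4]

4   -> [4]
-4  -> [4, -4]
add -> [0]
-4  -> [0, -4]
dup -> [0, -4, -4]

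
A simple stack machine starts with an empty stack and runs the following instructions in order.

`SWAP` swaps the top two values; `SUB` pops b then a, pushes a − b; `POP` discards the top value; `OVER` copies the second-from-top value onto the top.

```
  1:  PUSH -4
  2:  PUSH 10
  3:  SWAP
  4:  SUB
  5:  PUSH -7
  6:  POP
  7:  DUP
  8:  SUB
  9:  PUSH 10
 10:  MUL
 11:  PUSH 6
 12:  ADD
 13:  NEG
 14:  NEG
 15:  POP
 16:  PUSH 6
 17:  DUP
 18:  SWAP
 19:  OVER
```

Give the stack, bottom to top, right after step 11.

PUSH -4 → -4
PUSH 10 → -4 10
SWAP    → 10 -4
SUB     → 14
PUSH -7 → 14 -7
POP     → 14
DUP     → 14 14
SUB     → 0
PUSH 10 → 0 10
MUL     → 0
PUSH 6  → 0 6

[0, 6]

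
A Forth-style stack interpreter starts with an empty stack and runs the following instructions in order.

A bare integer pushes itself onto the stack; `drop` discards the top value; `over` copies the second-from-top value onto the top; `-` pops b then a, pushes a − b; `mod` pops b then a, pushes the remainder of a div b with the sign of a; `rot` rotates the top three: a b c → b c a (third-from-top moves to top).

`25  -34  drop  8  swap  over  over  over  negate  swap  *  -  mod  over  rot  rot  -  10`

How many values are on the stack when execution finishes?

25     : 25
-34    : 25 -34
drop   : 25
8      : 25 8
swap   : 8 25
over   : 8 25 8
over   : 8 25 8 25
over   : 8 25 8 25 8
negate : 8 25 8 25 -8
swap   : 8 25 8 -8 25
*      : 8 25 8 -200
-      : 8 25 208
mod    : 8 25
over   : 8 25 8
rot    : 25 8 8
rot    : 8 8 25
-      : 8 -17
10     : 8 -17 10

3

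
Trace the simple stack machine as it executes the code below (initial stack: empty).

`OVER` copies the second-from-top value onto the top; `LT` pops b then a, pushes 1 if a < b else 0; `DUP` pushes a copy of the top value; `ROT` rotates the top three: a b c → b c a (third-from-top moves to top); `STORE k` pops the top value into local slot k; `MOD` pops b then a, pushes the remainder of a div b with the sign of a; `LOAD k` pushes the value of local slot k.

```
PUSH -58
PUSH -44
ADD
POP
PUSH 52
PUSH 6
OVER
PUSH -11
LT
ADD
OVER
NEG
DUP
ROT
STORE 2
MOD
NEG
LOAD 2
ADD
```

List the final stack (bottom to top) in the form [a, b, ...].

PUSH -58 : [-58]
PUSH -44 : [-58, -44]
ADD      : [-102]
POP      : []
PUSH 52  : [52]
PUSH 6   : [52, 6]
OVER     : [52, 6, 52]
PUSH -11 : [52, 6, 52, -11]
LT       : [52, 6, 0]
ADD      : [52, 6]
OVER     : [52, 6, 52]
NEG      : [52, 6, -52]
DUP      : [52, 6, -52, -52]
ROT      : [52, -52, -52, 6]
STORE 2  : [52, -52, -52]
MOD      : [52, 0]
NEG      : [52, 0]
LOAD 2   : [52, 0, 6]
ADD      : [52, 6]

[52, 6]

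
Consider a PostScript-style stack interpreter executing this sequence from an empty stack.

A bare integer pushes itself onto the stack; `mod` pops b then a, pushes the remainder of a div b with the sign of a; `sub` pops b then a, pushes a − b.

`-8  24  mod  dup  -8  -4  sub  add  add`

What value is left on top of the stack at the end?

-8  : [-8]
24  : [-8, 24]
mod : [-8]
dup : [-8, -8]
-8  : [-8, -8, -8]
-4  : [-8, -8, -8, -4]
sub : [-8, -8, -4]
add : [-8, -12]
add : [-20]

-20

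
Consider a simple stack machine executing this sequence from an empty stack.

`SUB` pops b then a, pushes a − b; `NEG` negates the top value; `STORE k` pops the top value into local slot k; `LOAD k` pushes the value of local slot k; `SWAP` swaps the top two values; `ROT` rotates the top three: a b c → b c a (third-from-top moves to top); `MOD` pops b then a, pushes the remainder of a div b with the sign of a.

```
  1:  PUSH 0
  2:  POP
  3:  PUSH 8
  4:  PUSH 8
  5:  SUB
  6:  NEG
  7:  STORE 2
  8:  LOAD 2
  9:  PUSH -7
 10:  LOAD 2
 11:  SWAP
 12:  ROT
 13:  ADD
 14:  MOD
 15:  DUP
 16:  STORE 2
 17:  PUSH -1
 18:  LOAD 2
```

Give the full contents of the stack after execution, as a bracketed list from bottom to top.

PUSH 0  → 0
POP     → (empty)
PUSH 8  → 8
PUSH 8  → 8 8
SUB     → 0
NEG     → 0
STORE 2 → (empty)
LOAD 2  → 0
PUSH -7 → 0 -7
LOAD 2  → 0 -7 0
SWAP    → 0 0 -7
ROT     → 0 -7 0
ADD     → 0 -7
MOD     → 0
DUP     → 0 0
STORE 2 → 0
PUSH -1 → 0 -1
LOAD 2  → 0 -1 0

[0, -1, 0]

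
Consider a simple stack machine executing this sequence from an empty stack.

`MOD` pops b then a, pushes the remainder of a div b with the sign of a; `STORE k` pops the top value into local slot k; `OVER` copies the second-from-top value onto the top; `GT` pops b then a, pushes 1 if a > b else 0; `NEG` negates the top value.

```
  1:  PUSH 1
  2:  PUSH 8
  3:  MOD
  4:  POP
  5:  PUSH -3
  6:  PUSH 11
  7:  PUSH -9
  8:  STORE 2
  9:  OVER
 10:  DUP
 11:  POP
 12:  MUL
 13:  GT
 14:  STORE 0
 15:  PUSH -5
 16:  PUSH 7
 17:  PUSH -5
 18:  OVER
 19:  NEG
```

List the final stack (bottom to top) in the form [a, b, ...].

PUSH 1  -> [1]
PUSH 8  -> [1, 8]
MOD     -> [1]
POP     -> []
PUSH -3 -> [-3]
PUSH 11 -> [-3, 11]
PUSH -9 -> [-3, 11, -9]
STORE 2 -> [-3, 11]
OVER    -> [-3, 11, -3]
DUP     -> [-3, 11, -3, -3]
POP     -> [-3, 11, -3]
MUL     -> [-3, -33]
GT      -> [1]
STORE 0 -> []
PUSH -5 -> [-5]
PUSH 7  -> [-5, 7]
PUSH -5 -> [-5, 7, -5]
OVER    -> [-5, 7, -5, 7]
NEG     -> [-5, 7, -5, -7]

[-5, 7, -5, -7]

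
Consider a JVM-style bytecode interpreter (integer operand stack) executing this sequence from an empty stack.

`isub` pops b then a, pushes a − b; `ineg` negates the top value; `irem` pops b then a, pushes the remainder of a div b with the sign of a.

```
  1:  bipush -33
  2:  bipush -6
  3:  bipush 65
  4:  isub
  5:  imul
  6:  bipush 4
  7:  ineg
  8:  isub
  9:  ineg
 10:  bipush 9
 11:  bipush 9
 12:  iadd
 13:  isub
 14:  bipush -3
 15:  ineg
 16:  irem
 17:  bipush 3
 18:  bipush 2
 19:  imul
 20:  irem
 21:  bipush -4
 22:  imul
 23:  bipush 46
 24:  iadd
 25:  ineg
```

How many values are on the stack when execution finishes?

1

bipush -33 -> -33
bipush -6  -> -33 -6
bipush 65  -> -33 -6 65
isub       -> -33 -71
imul       -> 2343
bipush 4   -> 2343 4
ineg       -> 2343 -4
isub       -> 2347
ineg       -> -2347
bipush 9   -> -2347 9
bipush 9   -> -2347 9 9
iadd       -> -2347 18
isub       -> -2365
bipush -3  -> -2365 -3
ineg       -> -2365 3
irem       -> -1
bipush 3   -> -1 3
bipush 2   -> -1 3 2
imul       -> -1 6
irem       -> -1
bipush -4  -> -1 -4
imul       -> 4
bipush 46  -> 4 46
iadd       -> 50
ineg       -> -50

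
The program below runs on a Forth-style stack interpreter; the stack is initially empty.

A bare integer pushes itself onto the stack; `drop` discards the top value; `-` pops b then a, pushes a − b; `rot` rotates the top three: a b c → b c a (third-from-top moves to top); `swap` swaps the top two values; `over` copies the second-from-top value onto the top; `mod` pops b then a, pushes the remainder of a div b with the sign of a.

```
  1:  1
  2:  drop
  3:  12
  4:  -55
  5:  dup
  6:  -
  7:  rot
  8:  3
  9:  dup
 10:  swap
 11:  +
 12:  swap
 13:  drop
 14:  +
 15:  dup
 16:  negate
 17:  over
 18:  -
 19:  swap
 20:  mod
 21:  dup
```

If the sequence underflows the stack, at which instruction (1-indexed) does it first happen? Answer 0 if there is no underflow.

7

1    : [1]
drop : []
12   : [12]
-55  : [12, -55]
dup  : [12, -55, -55]
-    : [12, 0]
rot  — needs 3 operands, stack has 2 → underflow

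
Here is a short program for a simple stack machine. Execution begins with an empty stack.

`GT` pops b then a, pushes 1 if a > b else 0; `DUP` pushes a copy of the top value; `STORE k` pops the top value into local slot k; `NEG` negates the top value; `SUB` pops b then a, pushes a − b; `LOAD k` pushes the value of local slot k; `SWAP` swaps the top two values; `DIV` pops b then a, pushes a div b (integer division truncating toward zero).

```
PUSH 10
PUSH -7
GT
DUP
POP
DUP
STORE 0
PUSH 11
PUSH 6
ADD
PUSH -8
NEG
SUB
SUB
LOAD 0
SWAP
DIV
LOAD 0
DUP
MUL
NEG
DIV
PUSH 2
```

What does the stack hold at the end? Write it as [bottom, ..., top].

PUSH 10 → [10]
PUSH -7 → [10, -7]
GT      → [1]
DUP     → [1, 1]
POP     → [1]
DUP     → [1, 1]
STORE 0 → [1]
PUSH 11 → [1, 11]
PUSH 6  → [1, 11, 6]
ADD     → [1, 17]
PUSH -8 → [1, 17, -8]
NEG     → [1, 17, 8]
SUB     → [1, 9]
SUB     → [-8]
LOAD 0  → [-8, 1]
SWAP    → [1, -8]
DIV     → [0]
LOAD 0  → [0, 1]
DUP     → [0, 1, 1]
MUL     → [0, 1]
NEG     → [0, -1]
DIV     → [0]
PUSH 2  → [0, 2]

[0, 2]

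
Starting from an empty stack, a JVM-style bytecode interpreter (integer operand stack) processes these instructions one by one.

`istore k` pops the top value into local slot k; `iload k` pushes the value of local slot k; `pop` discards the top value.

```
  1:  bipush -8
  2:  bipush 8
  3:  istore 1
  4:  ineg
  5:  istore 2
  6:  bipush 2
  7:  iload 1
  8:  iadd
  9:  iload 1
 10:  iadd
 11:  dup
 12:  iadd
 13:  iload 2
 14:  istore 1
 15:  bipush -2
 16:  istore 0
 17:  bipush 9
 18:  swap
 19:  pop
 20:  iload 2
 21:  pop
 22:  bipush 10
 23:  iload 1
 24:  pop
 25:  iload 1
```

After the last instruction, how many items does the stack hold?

bipush -8 : [-8]
bipush 8  : [-8, 8]
istore 1  : [-8]
ineg      : [8]
istore 2  : []
bipush 2  : [2]
iload 1   : [2, 8]
iadd      : [10]
iload 1   : [10, 8]
iadd      : [18]
dup       : [18, 18]
iadd      : [36]
iload 2   : [36, 8]
istore 1  : [36]
bipush -2 : [36, -2]
istore 0  : [36]
bipush 9  : [36, 9]
swap      : [9, 36]
pop       : [9]
iload 2   : [9, 8]
pop       : [9]
bipush 10 : [9, 10]
iload 1   : [9, 10, 8]
pop       : [9, 10]
iload 1   : [9, 10, 8]

3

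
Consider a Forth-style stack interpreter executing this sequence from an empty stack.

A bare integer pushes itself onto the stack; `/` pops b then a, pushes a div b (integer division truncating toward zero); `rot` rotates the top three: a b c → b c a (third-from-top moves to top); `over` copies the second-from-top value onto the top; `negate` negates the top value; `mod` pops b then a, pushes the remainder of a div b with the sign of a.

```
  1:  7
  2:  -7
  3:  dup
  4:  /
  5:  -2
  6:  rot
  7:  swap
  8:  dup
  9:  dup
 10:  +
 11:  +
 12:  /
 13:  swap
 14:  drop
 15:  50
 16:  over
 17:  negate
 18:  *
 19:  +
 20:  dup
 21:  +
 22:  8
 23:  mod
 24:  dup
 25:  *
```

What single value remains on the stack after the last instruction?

7      : [7]
-7     : [7, -7]
dup    : [7, -7, -7]
/      : [7, 1]
-2     : [7, 1, -2]
rot    : [1, -2, 7]
swap   : [1, 7, -2]
dup    : [1, 7, -2, -2]
dup    : [1, 7, -2, -2, -2]
+      : [1, 7, -2, -4]
+      : [1, 7, -6]
/      : [1, -1]
swap   : [-1, 1]
drop   : [-1]
50     : [-1, 50]
over   : [-1, 50, -1]
negate : [-1, 50, 1]
*      : [-1, 50]
+      : [49]
dup    : [49, 49]
+      : [98]
8      : [98, 8]
mod    : [2]
dup    : [2, 2]
*      : [4]

4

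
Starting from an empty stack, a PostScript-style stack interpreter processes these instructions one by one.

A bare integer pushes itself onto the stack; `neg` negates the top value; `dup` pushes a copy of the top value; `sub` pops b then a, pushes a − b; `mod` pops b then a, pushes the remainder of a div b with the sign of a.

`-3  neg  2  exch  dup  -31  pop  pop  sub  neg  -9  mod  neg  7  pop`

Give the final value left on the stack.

-3   -> [-3]
neg  -> [3]
2    -> [3, 2]
exch -> [2, 3]
dup  -> [2, 3, 3]
-31  -> [2, 3, 3, -31]
pop  -> [2, 3, 3]
pop  -> [2, 3]
sub  -> [-1]
neg  -> [1]
-9   -> [1, -9]
mod  -> [1]
neg  -> [-1]
7    -> [-1, 7]
pop  -> [-1]

-1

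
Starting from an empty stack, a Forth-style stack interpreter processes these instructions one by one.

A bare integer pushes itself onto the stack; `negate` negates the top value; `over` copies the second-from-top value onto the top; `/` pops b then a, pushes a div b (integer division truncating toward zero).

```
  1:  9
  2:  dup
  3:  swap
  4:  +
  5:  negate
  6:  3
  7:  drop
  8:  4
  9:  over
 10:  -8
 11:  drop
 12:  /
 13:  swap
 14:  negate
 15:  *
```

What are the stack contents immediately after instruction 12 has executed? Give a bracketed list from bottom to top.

[-18, 0]

9      : [9]
dup    : [9, 9]
swap   : [9, 9]
+      : [18]
negate : [-18]
3      : [-18, 3]
drop   : [-18]
4      : [-18, 4]
over   : [-18, 4, -18]
-8     : [-18, 4, -18, -8]
drop   : [-18, 4, -18]
/      : [-18, 0]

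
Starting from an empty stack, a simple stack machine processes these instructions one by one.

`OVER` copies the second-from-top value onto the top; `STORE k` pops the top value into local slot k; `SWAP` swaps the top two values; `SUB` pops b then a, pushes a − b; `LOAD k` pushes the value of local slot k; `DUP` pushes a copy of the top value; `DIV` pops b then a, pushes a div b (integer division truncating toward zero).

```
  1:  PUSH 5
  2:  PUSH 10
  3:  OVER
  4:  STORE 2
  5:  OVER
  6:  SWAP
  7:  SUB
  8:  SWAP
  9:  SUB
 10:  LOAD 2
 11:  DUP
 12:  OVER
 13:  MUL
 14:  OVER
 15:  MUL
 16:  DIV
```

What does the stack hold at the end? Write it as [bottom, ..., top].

PUSH 5  → [5]
PUSH 10 → [5, 10]
OVER    → [5, 10, 5]
STORE 2 → [5, 10]
OVER    → [5, 10, 5]
SWAP    → [5, 5, 10]
SUB     → [5, -5]
SWAP    → [-5, 5]
SUB     → [-10]
LOAD 2  → [-10, 5]
DUP     → [-10, 5, 5]
OVER    → [-10, 5, 5, 5]
MUL     → [-10, 5, 25]
OVER    → [-10, 5, 25, 5]
MUL     → [-10, 5, 125]
DIV     → [-10, 0]

[-10, 0]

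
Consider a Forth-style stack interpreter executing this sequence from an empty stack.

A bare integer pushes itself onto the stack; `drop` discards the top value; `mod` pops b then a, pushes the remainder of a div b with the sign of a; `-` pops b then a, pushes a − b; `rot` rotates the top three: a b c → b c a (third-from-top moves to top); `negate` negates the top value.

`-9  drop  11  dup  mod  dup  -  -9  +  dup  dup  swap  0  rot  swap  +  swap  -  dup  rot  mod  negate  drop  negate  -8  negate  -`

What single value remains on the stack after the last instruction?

-9     → [-9]
drop   → []
11     → [11]
dup    → [11, 11]
mod    → [0]
dup    → [0, 0]
-      → [0]
-9     → [0, -9]
+      → [-9]
dup    → [-9, -9]
dup    → [-9, -9, -9]
swap   → [-9, -9, -9]
0      → [-9, -9, -9, 0]
rot    → [-9, -9, 0, -9]
swap   → [-9, -9, -9, 0]
+      → [-9, -9, -9]
swap   → [-9, -9, -9]
-      → [-9, 0]
dup    → [-9, 0, 0]
rot    → [0, 0, -9]
mod    → [0, 0]
negate → [0, 0]
drop   → [0]
negate → [0]
-8     → [0, -8]
negate → [0, 8]
-      → [-8]

-8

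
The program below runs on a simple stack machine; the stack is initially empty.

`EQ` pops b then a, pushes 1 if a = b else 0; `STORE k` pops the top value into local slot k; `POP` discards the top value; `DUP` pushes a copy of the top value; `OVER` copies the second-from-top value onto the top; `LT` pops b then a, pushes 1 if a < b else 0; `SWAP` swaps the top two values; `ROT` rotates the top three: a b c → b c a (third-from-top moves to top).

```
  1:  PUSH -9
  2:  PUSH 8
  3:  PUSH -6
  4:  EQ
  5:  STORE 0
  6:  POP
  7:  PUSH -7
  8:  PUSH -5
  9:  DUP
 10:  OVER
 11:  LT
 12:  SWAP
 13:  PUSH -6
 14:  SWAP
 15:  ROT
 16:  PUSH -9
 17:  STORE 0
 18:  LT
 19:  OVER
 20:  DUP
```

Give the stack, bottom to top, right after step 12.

[-7, 0, -5]

PUSH -9 : [-9]
PUSH 8  : [-9, 8]
PUSH -6 : [-9, 8, -6]
EQ      : [-9, 0]
STORE 0 : [-9]
POP     : []
PUSH -7 : [-7]
PUSH -5 : [-7, -5]
DUP     : [-7, -5, -5]
OVER    : [-7, -5, -5, -5]
LT      : [-7, -5, 0]
SWAP    : [-7, 0, -5]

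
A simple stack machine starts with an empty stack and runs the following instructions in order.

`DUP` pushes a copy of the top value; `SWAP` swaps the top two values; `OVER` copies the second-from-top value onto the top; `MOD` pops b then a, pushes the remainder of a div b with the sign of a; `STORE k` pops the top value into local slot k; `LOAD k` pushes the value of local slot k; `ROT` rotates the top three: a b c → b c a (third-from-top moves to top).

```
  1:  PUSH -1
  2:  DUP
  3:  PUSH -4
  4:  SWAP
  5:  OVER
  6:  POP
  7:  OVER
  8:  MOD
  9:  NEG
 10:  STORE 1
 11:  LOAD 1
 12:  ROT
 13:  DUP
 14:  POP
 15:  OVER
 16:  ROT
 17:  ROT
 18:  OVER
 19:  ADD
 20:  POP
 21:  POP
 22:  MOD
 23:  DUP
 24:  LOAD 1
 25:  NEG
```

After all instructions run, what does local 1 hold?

PUSH -1  -1
DUP      -1 -1
PUSH -4  -1 -1 -4
SWAP     -1 -4 -1
OVER     -1 -4 -1 -4
POP      -1 -4 -1
OVER     -1 -4 -1 -4
MOD      -1 -4 -1
NEG      -1 -4 1
STORE 1  -1 -4
LOAD 1   -1 -4 1
ROT      -4 1 -1
DUP      -4 1 -1 -1
POP      -4 1 -1
OVER     -4 1 -1 1
ROT      -4 -1 1 1
ROT      -4 1 1 -1
OVER     -4 1 1 -1 1
ADD      -4 1 1 0
POP      -4 1 1
POP      -4 1
MOD      0
DUP      0 0
LOAD 1   0 0 1
NEG      0 0 -1

1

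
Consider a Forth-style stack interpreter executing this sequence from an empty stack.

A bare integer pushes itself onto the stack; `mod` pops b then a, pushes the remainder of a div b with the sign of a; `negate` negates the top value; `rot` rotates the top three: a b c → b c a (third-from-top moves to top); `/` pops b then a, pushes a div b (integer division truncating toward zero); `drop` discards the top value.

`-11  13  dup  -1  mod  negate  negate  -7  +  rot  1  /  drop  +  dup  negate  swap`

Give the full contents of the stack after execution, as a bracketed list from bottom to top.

[-6, 6]

-11    : [-11]
13     : [-11, 13]
dup    : [-11, 13, 13]
-1     : [-11, 13, 13, -1]
mod    : [-11, 13, 0]
negate : [-11, 13, 0]
negate : [-11, 13, 0]
-7     : [-11, 13, 0, -7]
+      : [-11, 13, -7]
rot    : [13, -7, -11]
1      : [13, -7, -11, 1]
/      : [13, -7, -11]
drop   : [13, -7]
+      : [6]
dup    : [6, 6]
negate : [6, -6]
swap   : [-6, 6]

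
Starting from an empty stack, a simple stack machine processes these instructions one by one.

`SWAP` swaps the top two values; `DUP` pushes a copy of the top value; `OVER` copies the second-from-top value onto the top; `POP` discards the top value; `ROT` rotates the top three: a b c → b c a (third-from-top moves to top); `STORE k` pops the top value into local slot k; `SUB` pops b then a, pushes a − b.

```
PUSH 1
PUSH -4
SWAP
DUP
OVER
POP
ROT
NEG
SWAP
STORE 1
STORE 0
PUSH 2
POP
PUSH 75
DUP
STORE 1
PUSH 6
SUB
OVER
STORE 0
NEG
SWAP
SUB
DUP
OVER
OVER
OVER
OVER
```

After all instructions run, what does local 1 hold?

PUSH 1  -> [1]
PUSH -4 -> [1, -4]
SWAP    -> [-4, 1]
DUP     -> [-4, 1, 1]
OVER    -> [-4, 1, 1, 1]
POP     -> [-4, 1, 1]
ROT     -> [1, 1, -4]
NEG     -> [1, 1, 4]
SWAP    -> [1, 4, 1]
STORE 1 -> [1, 4]
STORE 0 -> [1]
PUSH 2  -> [1, 2]
POP     -> [1]
PUSH 75 -> [1, 75]
DUP     -> [1, 75, 75]
STORE 1 -> [1, 75]
PUSH 6  -> [1, 75, 6]
SUB     -> [1, 69]
OVER    -> [1, 69, 1]
STORE 0 -> [1, 69]
NEG     -> [1, -69]
SWAP    -> [-69, 1]
SUB     -> [-70]
DUP     -> [-70, -70]
OVER    -> [-70, -70, -70]
OVER    -> [-70, -70, -70, -70]
OVER    -> [-70, -70, -70, -70, -70]
OVER    -> [-70, -70, -70, -70, -70, -70]

75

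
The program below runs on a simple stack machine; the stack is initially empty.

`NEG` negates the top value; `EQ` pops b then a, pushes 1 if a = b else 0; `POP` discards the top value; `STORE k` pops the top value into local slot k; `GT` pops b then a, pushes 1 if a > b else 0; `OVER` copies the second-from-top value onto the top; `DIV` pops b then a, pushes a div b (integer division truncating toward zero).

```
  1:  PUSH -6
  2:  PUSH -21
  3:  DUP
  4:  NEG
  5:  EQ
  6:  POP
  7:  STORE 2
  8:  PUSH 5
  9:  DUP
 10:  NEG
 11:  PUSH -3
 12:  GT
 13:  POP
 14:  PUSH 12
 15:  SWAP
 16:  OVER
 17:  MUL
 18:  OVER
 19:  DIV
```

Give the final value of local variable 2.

-6

PUSH -6  → -6
PUSH -21 → -6 -21
DUP      → -6 -21 -21
NEG      → -6 -21 21
EQ       → -6 0
POP      → -6
STORE 2  → (empty)
PUSH 5   → 5
DUP      → 5 5
NEG      → 5 -5
PUSH -3  → 5 -5 -3
GT       → 5 0
POP      → 5
PUSH 12  → 5 12
SWAP     → 12 5
OVER     → 12 5 12
MUL      → 12 60
OVER     → 12 60 12
DIV      → 12 5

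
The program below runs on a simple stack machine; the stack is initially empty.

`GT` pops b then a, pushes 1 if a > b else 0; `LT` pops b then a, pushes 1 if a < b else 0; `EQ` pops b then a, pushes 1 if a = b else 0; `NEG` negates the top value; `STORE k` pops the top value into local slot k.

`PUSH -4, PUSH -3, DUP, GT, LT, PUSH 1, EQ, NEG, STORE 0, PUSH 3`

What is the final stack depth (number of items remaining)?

1

PUSH -4 → -4
PUSH -3 → -4 -3
DUP     → -4 -3 -3
GT      → -4 0
LT      → 1
PUSH 1  → 1 1
EQ      → 1
NEG     → -1
STORE 0 → (empty)
PUSH 3  → 3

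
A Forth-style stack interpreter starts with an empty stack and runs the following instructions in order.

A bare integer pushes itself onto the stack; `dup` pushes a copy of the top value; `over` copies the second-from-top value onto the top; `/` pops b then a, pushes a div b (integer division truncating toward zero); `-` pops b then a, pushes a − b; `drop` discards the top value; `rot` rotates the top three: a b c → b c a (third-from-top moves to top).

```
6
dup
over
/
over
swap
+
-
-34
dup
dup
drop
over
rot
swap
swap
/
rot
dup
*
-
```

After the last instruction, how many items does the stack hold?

6    → [6]
dup  → [6, 6]
over → [6, 6, 6]
/    → [6, 1]
over → [6, 1, 6]
swap → [6, 6, 1]
+    → [6, 7]
-    → [-1]
-34  → [-1, -34]
dup  → [-1, -34, -34]
dup  → [-1, -34, -34, -34]
drop → [-1, -34, -34]
over → [-1, -34, -34, -34]
rot  → [-1, -34, -34, -34]
swap → [-1, -34, -34, -34]
swap → [-1, -34, -34, -34]
/    → [-1, -34, 1]
rot  → [-34, 1, -1]
dup  → [-34, 1, -1, -1]
*    → [-34, 1, 1]
-    → [-34, 0]

2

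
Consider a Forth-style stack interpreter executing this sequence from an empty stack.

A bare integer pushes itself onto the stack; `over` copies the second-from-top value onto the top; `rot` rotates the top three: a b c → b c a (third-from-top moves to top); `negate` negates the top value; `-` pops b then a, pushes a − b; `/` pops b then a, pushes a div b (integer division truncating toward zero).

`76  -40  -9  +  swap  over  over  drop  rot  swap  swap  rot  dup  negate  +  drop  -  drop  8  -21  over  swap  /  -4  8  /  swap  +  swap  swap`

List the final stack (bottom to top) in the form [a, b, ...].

[8, 0]

76     : 76
-40    : 76 -40
-9     : 76 -40 -9
+      : 76 -49
swap   : -49 76
over   : -49 76 -49
over   : -49 76 -49 76
drop   : -49 76 -49
rot    : 76 -49 -49
swap   : 76 -49 -49
swap   : 76 -49 -49
rot    : -49 -49 76
dup    : -49 -49 76 76
negate : -49 -49 76 -76
+      : -49 -49 0
drop   : -49 -49
-      : 0
drop   : (empty)
8      : 8
-21    : 8 -21
over   : 8 -21 8
swap   : 8 8 -21
/      : 8 0
-4     : 8 0 -4
8      : 8 0 -4 8
/      : 8 0 0
swap   : 8 0 0
+      : 8 0
swap   : 0 8
swap   : 8 0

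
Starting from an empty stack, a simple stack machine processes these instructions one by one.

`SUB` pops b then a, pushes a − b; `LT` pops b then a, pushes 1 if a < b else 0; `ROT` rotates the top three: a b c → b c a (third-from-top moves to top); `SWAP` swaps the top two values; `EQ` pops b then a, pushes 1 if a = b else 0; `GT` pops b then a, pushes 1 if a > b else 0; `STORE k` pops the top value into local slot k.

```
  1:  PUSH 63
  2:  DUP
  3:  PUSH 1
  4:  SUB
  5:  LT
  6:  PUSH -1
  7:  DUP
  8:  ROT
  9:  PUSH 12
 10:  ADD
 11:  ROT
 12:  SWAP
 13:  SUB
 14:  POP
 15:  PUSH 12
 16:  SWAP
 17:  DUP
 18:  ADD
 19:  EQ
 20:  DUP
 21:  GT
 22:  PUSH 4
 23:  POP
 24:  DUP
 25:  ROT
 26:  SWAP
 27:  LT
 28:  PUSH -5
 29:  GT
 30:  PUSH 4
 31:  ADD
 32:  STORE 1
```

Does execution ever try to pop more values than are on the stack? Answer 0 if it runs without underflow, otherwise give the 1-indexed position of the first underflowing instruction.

25

PUSH 63 → 63
DUP     → 63 63
PUSH 1  → 63 63 1
SUB     → 63 62
LT      → 0
PUSH -1 → 0 -1
DUP     → 0 -1 -1
ROT     → -1 -1 0
PUSH 12 → -1 -1 0 12
ADD     → -1 -1 12
ROT     → -1 12 -1
SWAP    → -1 -1 12
SUB     → -1 -13
POP     → -1
PUSH 12 → -1 12
SWAP    → 12 -1
DUP     → 12 -1 -1
ADD     → 12 -2
EQ      → 0
DUP     → 0 0
GT      → 0
PUSH 4  → 0 4
POP     → 0
DUP     → 0 0
ROT  — needs 3 operands, stack has 2 → underflow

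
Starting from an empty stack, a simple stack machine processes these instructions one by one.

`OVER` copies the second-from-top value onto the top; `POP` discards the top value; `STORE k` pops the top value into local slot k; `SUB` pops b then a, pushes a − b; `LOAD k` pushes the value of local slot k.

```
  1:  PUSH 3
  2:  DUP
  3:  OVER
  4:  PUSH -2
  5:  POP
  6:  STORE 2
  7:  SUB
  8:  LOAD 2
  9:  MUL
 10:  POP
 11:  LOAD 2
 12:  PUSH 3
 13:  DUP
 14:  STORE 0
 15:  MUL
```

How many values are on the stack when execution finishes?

PUSH 3   [3]
DUP      [3, 3]
OVER     [3, 3, 3]
PUSH -2  [3, 3, 3, -2]
POP      [3, 3, 3]
STORE 2  [3, 3]
SUB      [0]
LOAD 2   [0, 3]
MUL      [0]
POP      []
LOAD 2   [3]
PUSH 3   [3, 3]
DUP      [3, 3, 3]
STORE 0  [3, 3]
MUL      [9]

1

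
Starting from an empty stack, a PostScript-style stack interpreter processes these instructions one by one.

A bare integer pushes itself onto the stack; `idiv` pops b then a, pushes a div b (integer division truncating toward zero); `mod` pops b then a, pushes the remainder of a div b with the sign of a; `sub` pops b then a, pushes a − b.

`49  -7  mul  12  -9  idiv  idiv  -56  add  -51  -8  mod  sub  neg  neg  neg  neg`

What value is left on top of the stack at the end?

49   → [49]
-7   → [49, -7]
mul  → [-343]
12   → [-343, 12]
-9   → [-343, 12, -9]
idiv → [-343, -1]
idiv → [343]
-56  → [343, -56]
add  → [287]
-51  → [287, -51]
-8   → [287, -51, -8]
mod  → [287, -3]
sub  → [290]
neg  → [-290]
neg  → [290]
neg  → [-290]
neg  → [290]

290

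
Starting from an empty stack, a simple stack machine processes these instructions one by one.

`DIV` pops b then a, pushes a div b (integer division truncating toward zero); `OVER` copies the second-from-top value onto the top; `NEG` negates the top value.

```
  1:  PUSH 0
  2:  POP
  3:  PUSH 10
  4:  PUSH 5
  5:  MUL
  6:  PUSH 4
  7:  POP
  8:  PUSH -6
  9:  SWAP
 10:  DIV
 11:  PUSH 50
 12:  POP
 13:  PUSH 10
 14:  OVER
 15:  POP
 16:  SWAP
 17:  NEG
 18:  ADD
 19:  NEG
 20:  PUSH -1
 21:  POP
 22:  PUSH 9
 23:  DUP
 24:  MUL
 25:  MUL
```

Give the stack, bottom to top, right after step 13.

PUSH 0   0
POP      (empty)
PUSH 10  10
PUSH 5   10 5
MUL      50
PUSH 4   50 4
POP      50
PUSH -6  50 -6
SWAP     -6 50
DIV      0
PUSH 50  0 50
POP      0
PUSH 10  0 10

[0, 10]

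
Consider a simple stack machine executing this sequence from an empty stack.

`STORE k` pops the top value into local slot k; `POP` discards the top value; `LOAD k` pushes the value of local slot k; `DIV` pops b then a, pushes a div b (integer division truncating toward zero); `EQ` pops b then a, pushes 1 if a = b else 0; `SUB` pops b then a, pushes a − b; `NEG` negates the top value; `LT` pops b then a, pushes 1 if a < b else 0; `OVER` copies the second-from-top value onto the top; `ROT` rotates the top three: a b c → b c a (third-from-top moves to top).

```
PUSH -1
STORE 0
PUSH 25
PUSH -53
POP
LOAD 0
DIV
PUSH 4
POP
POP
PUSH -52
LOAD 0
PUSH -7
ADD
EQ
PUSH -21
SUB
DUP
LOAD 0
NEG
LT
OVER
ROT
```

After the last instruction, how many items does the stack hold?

3

PUSH -1  → [-1]
STORE 0  → []
PUSH 25  → [25]
PUSH -53 → [25, -53]
POP      → [25]
LOAD 0   → [25, -1]
DIV      → [-25]
PUSH 4   → [-25, 4]
POP      → [-25]
POP      → []
PUSH -52 → [-52]
LOAD 0   → [-52, -1]
PUSH -7  → [-52, -1, -7]
ADD      → [-52, -8]
EQ       → [0]
PUSH -21 → [0, -21]
SUB      → [21]
DUP      → [21, 21]
LOAD 0   → [21, 21, -1]
NEG      → [21, 21, 1]
LT       → [21, 0]
OVER     → [21, 0, 21]
ROT      → [0, 21, 21]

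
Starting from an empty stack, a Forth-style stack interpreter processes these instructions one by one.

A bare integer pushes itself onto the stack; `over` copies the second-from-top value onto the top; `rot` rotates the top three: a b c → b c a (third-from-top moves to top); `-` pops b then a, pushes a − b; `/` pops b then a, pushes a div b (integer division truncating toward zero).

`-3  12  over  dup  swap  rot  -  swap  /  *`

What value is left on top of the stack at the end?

-15

-3    -3
12    -3 12
over  -3 12 -3
dup   -3 12 -3 -3
swap  -3 12 -3 -3
rot   -3 -3 -3 12
-     -3 -3 -15
swap  -3 -15 -3
/     -3 5
*     -15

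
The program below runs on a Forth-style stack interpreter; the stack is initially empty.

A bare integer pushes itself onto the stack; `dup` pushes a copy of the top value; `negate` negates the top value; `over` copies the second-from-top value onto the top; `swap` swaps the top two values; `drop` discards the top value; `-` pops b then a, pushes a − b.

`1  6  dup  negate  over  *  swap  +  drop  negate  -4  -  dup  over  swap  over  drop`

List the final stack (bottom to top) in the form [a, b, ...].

1      : 1
6      : 1 6
dup    : 1 6 6
negate : 1 6 -6
over   : 1 6 -6 6
*      : 1 6 -36
swap   : 1 -36 6
+      : 1 -30
drop   : 1
negate : -1
-4     : -1 -4
-      : 3
dup    : 3 3
over   : 3 3 3
swap   : 3 3 3
over   : 3 3 3 3
drop   : 3 3 3

[3, 3, 3]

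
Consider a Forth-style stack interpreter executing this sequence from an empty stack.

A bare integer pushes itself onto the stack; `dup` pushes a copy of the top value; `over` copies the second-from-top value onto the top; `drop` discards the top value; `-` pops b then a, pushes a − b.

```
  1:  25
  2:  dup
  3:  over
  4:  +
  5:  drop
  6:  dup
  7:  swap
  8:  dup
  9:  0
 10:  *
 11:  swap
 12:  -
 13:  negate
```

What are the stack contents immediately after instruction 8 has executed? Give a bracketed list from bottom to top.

[25, 25, 25]

25   : 25
dup  : 25 25
over : 25 25 25
+    : 25 50
drop : 25
dup  : 25 25
swap : 25 25
dup  : 25 25 25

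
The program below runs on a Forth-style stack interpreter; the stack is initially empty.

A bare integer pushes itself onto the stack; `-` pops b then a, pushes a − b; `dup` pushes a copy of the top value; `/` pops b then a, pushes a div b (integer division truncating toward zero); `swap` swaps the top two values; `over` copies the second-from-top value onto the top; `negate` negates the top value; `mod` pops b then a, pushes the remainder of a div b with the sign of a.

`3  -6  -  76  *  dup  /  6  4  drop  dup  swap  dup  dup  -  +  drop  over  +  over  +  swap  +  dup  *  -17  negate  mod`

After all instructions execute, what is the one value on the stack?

13

3      -> 3
-6     -> 3 -6
-      -> 9
76     -> 9 76
*      -> 684
dup    -> 684 684
/      -> 1
6      -> 1 6
4      -> 1 6 4
drop   -> 1 6
dup    -> 1 6 6
swap   -> 1 6 6
dup    -> 1 6 6 6
dup    -> 1 6 6 6 6
-      -> 1 6 6 0
+      -> 1 6 6
drop   -> 1 6
over   -> 1 6 1
+      -> 1 7
over   -> 1 7 1
+      -> 1 8
swap   -> 8 1
+      -> 9
dup    -> 9 9
*      -> 81
-17    -> 81 -17
negate -> 81 17
mod    -> 13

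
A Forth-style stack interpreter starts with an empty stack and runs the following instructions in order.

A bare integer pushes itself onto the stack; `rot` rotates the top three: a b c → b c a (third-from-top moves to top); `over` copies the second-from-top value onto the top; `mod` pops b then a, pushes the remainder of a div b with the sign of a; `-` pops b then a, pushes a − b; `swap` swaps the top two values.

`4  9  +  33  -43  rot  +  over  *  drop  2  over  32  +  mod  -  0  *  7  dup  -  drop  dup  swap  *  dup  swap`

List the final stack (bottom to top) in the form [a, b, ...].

4    → [4]
9    → [4, 9]
+    → [13]
33   → [13, 33]
-43  → [13, 33, -43]
rot  → [33, -43, 13]
+    → [33, -30]
over → [33, -30, 33]
*    → [33, -990]
drop → [33]
2    → [33, 2]
over → [33, 2, 33]
32   → [33, 2, 33, 32]
+    → [33, 2, 65]
mod  → [33, 2]
-    → [31]
0    → [31, 0]
*    → [0]
7    → [0, 7]
dup  → [0, 7, 7]
-    → [0, 0]
drop → [0]
dup  → [0, 0]
swap → [0, 0]
*    → [0]
dup  → [0, 0]
swap → [0, 0]

[0, 0]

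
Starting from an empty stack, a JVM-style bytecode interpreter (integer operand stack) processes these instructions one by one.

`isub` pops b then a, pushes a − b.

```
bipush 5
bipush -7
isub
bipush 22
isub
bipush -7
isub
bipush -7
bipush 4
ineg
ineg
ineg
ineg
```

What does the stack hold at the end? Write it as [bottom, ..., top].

bipush 5  : 5
bipush -7 : 5 -7
isub      : 12
bipush 22 : 12 22
isub      : -10
bipush -7 : -10 -7
isub      : -3
bipush -7 : -3 -7
bipush 4  : -3 -7 4
ineg      : -3 -7 -4
ineg      : -3 -7 4
ineg      : -3 -7 -4
ineg      : -3 -7 4

[-3, -7, 4]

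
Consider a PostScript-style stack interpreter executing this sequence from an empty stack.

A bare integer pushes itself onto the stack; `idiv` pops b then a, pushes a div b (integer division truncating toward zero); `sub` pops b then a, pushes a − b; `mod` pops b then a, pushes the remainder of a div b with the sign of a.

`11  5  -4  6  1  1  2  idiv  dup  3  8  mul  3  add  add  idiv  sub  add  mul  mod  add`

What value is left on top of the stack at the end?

11   : [11]
5    : [11, 5]
-4   : [11, 5, -4]
6    : [11, 5, -4, 6]
1    : [11, 5, -4, 6, 1]
1    : [11, 5, -4, 6, 1, 1]
2    : [11, 5, -4, 6, 1, 1, 2]
idiv : [11, 5, -4, 6, 1, 0]
dup  : [11, 5, -4, 6, 1, 0, 0]
3    : [11, 5, -4, 6, 1, 0, 0, 3]
8    : [11, 5, -4, 6, 1, 0, 0, 3, 8]
mul  : [11, 5, -4, 6, 1, 0, 0, 24]
3    : [11, 5, -4, 6, 1, 0, 0, 24, 3]
add  : [11, 5, -4, 6, 1, 0, 0, 27]
add  : [11, 5, -4, 6, 1, 0, 27]
idiv : [11, 5, -4, 6, 1, 0]
sub  : [11, 5, -4, 6, 1]
add  : [11, 5, -4, 7]
mul  : [11, 5, -28]
mod  : [11, 5]
add  : [16]

16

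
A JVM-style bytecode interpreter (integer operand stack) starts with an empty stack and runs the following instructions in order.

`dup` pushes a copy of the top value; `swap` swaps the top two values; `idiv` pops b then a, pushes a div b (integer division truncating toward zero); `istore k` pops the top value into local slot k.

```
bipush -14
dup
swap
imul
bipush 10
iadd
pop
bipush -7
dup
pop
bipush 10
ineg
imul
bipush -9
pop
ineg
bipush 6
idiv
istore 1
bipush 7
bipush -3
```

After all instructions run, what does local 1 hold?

-11

bipush -14  [-14]
dup         [-14, -14]
swap        [-14, -14]
imul        [196]
bipush 10   [196, 10]
iadd        [206]
pop         []
bipush -7   [-7]
dup         [-7, -7]
pop         [-7]
bipush 10   [-7, 10]
ineg        [-7, -10]
imul        [70]
bipush -9   [70, -9]
pop         [70]
ineg        [-70]
bipush 6    [-70, 6]
idiv        [-11]
istore 1    []
bipush 7    [7]
bipush -3   [7, -3]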